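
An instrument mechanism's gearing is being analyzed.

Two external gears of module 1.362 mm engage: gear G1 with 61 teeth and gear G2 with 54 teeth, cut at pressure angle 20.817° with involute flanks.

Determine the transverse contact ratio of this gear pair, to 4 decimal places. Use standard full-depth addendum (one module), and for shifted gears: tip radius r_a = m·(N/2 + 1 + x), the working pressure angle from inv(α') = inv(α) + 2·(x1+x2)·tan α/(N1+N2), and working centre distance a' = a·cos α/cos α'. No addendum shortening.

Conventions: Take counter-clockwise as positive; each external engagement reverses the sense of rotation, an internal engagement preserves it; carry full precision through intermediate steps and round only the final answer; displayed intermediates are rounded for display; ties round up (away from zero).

class = single-mesh tooth geometry [involute pair 61T × 54T, m = 1.362]
base radii: r_b1 = 38.829215, r_b2 = 34.373403
tip radii: r_a1 = 42.903000, r_a2 = 38.136000
no profile shift: α' = α, a' = a
action lengths: √(r_a1²−r_b1²) = 18.247177, √(r_a2²−r_b2²) = 16.517374
base pitch p_b = π·m·cos α = 3.999527
CR = (18.247177 + 16.517374 − 78.315000·sin 20.81700°)/3.999527 = 1.733362
contact ratio ≈ 1.7334

1.7334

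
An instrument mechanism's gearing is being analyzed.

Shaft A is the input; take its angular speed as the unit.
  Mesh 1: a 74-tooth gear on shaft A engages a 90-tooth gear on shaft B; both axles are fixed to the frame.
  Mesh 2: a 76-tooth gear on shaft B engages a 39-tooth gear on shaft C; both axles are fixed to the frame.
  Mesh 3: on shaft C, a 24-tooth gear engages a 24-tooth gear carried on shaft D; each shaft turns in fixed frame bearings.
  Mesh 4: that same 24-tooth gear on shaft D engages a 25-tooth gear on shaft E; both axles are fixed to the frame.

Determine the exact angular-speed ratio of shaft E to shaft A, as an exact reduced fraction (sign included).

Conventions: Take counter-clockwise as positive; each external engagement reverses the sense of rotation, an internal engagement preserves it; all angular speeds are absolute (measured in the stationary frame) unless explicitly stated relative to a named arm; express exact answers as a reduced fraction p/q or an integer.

class = fixed-axis compound train [4 meshes; 4 ratios multiply, 4 sense flips]
mesh 1 [74T→90T]: running ratio 37/45, sense −
mesh 2 [76T→39T]: running ratio 2812/1755, sense +
mesh 3 [24T→24T]: running ratio 2812/1755, sense −
mesh 4 [24T→25T]: running ratio 22496/14625, sense +
ω_out/ω_in = 22496/14625

22496/14625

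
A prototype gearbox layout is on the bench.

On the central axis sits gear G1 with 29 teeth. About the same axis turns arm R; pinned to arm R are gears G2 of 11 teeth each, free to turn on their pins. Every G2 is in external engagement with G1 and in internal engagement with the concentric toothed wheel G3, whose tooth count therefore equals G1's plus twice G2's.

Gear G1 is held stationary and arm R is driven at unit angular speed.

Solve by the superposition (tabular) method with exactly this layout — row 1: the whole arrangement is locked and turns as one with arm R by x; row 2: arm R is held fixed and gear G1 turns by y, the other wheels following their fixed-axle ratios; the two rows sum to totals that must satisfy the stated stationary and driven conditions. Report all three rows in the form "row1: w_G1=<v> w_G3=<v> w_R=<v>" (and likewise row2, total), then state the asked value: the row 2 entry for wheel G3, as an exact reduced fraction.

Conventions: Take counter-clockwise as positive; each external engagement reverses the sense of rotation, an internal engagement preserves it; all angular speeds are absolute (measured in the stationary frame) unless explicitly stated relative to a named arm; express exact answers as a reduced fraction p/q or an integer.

class = planetary set [G3 = 29+2·11 = 51; Willis about the carrier]
row 1 — lock + rotate with arm: ω_sun = ω_ring = ω_arm = x
row 2 (arm held, sun turns y): ω_ring = −(29/51)·y, ω_arm = 0
boundary: total ω_sun = x + y = 0 and total ω_arm = x = 1  ⇒  y = -1, x = 1
row 2 ring = −(29/51)·(-1) = 29/51
totals (row 1 + row 2): sun 1 + (-1) = 0, ring 1 + 29/51 = 80/51, arm 1 + 0 = 1
asked cell (row2, ring) = 29/51

row1: w_G1=1 w_G3=1 w_R=1
row2: w_G1=-1 w_G3=29/51 w_R=0
total: w_G1=0 w_G3=80/51 w_R=1
asked value: 29/51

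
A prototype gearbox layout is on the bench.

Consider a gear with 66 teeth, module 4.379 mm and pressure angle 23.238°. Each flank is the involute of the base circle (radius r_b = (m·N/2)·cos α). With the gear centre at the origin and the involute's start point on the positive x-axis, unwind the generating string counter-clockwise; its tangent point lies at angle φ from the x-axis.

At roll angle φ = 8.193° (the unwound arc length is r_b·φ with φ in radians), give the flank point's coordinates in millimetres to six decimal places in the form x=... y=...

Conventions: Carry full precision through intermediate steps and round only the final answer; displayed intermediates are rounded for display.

x=134.134323 y=0.129151

single-mesh involute tooth geometry (66T wheel at module 4.379)
pitch radius r_p = m·N/2 = 4.379·66/2 = 144.507000
base radius r_b = r_p·cos α = 144.507000·cos 23.238° = 132.783706
roll angle φ = 8.193° = 0.14299483 rad
x = r_b·(cos φ + φ·sin φ) = 134.134323
y = r_b·(sin φ − φ·cos φ) = 0.129151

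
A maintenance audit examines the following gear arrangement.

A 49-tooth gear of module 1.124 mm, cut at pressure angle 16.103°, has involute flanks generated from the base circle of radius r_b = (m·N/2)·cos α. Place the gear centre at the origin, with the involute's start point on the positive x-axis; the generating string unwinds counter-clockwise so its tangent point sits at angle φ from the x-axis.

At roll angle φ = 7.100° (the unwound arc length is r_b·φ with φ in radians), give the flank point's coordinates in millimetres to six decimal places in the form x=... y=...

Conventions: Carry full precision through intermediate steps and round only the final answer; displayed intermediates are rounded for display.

x=26.659895 y=0.016756

class = single-mesh tooth geometry [base-circle involute, m = 1.124, 49T]
pitch radius r_p = m·N/2 = 1.124·49/2 = 27.538000
base radius r_b = r_p·cos α = 27.538000·cos 16.103° = 26.457536
roll angle φ = 7.100° = 0.12391838 rad
x = r_b·(cos φ + φ·sin φ) = 26.659895
y = r_b·(sin φ − φ·cos φ) = 0.016756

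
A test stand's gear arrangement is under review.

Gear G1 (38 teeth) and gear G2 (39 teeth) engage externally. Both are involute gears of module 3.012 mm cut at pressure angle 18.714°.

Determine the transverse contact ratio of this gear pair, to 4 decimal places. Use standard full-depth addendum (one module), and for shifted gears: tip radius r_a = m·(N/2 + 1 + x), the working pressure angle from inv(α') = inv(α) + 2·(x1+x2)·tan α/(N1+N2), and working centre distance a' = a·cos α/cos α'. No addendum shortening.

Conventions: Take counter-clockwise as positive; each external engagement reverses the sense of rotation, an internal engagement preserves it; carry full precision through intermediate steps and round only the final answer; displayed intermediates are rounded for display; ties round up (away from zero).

class = single-mesh tooth geometry [involute pair 38T × 39T, m = 3.012]
base radii: r_b1 = 54.202465, r_b2 = 55.628846
tip radii: r_a1 = 60.240000, r_a2 = 61.746000
no profile shift: α' = α, a' = a
action lengths: √(r_a1²−r_b1²) = 26.285935, √(r_a2²−r_b2²) = 26.795523
base pitch p_b = π·m·cos α = 8.962214
CR = (26.285935 + 26.795523 − 115.962000·sin 18.71400°)/8.962214 = 1.771403
contact ratio ≈ 1.7714

1.7714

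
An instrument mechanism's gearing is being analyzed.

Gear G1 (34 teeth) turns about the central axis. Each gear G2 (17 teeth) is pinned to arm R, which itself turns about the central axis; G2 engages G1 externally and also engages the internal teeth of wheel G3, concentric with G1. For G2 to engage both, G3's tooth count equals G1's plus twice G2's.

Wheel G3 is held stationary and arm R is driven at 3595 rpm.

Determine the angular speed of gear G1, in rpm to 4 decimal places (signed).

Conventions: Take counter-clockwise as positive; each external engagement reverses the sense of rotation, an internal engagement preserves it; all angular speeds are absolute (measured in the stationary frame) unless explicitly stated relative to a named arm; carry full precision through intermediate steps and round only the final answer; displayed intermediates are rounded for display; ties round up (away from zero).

+10785.0000 rpm

recognized (axles ride arm R): planetary set, 34/17/68 teeth
normalise by the input: solve with ω_arm = 1, then scale by 3595 rpm
ring teeth: 34 + 2·17 = 68
34(ω_sun−ω_arm) = −68(ω_ring−ω_arm),  ω_ring = 0, ω_arm = 1
ω_sun = 1 − (68/34)(0−1) = 3
scale: ω_sun = 3 × 3595 rpm = +10785.0000 rpm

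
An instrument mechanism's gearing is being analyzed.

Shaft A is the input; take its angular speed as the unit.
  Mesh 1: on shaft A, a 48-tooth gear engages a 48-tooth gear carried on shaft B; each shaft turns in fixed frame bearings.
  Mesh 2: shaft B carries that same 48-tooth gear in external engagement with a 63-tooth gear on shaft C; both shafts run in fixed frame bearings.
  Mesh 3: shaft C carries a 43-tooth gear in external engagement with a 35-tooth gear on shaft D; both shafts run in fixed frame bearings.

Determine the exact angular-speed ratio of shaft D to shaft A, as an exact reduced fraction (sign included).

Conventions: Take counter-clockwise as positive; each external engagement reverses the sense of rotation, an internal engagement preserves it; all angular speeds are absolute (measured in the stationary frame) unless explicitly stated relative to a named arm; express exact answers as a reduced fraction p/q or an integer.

-688/735

class = fixed-axis compound train [3 meshes; 3 ratios multiply, 3 sense flips]
mesh 1 [48T→48T]: running ratio 1, sense −
mesh 2 [48T→63T]: running ratio 16/21, sense +
mesh 3 [43T→35T]: running ratio 688/735, sense −
ω_out/ω_in = -688/735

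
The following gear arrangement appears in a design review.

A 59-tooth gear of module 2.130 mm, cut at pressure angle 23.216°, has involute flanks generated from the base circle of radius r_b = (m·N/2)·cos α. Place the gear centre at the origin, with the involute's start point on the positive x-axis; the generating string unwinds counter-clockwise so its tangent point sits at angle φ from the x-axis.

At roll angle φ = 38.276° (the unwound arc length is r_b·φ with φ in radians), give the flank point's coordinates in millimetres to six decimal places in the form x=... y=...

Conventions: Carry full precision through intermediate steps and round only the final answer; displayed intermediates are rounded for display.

x=69.230216 y=5.486718

class = single-mesh tooth geometry [base-circle involute, m = 2.130, 59T]
pitch radius r_p = m·N/2 = 2.130·59/2 = 62.835000
base radius r_b = r_p·cos α = 62.835000·cos 23.216° = 57.746954
roll angle φ = 38.276° = 0.66804222 rad
x = r_b·(cos φ + φ·sin φ) = 69.230216
y = r_b·(sin φ − φ·cos φ) = 5.486718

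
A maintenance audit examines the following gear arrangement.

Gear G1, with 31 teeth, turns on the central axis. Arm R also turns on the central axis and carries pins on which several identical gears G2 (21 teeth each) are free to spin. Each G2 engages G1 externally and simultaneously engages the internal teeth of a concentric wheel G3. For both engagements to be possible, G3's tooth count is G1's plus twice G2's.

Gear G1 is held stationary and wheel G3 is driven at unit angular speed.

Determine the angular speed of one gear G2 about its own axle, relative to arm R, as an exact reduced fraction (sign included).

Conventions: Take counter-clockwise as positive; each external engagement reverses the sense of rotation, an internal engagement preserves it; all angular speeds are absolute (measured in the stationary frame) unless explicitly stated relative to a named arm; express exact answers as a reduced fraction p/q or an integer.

topology: planetary set — G1 31T / G2 21T / G3 73T, arm = carrier (Willis)
ring teeth: 31 + 2·21 = 73
31(ω_sun−ω_arm) = −73(ω_ring−ω_arm),  ω_sun = 0, ω_ring = 1
31(0−ω_arm) = −73(1−ω_arm)  ⇒  104·ω_arm = 73  ⇒  ω_arm = 73/104
sun–planet mesh: 31·(0−73/104) = −21·(ω_p−ω_arm)  ⇒  ω_p−ω_arm = 2263/2184
exact speed ratio = 2263/2184

2263/2184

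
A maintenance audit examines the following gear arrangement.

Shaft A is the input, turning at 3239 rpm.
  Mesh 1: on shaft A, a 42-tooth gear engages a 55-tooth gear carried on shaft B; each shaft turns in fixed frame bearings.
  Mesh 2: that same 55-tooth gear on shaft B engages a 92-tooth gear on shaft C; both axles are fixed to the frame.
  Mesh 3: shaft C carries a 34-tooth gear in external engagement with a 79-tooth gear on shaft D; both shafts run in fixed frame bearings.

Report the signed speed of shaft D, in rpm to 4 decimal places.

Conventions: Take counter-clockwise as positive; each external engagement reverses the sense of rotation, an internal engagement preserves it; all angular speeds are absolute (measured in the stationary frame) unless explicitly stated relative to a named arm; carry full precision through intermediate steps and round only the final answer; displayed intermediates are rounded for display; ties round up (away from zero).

topology: fixed-axis compound train — 3 meshes, A→D
mesh 1 [42T→55T]: ω = 3239.0000×42/55 = 2473.4182 rpm, sense flips to −
mesh 2 [55T→92T]: ω = 2473.4182×55/92 = 1478.6739 rpm, sense flips to +
mesh 3 [34T→79T]: ω = 1478.6739×34/79 = 636.3913 rpm, sense flips to −
signed output speed = -636.3913 rpm

-636.3913 rpm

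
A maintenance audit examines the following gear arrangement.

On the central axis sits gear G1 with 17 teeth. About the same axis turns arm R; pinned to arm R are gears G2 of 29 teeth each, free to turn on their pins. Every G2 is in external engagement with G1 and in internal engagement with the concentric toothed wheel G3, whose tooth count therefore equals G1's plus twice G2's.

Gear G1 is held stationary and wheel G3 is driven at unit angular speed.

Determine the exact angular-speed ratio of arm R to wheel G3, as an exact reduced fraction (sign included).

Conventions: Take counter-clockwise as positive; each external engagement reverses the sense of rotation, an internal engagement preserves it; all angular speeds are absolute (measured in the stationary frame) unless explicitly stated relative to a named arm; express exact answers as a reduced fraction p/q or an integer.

recognized (axles ride arm R): planetary set, 17/29/75 teeth
ring teeth: 17 + 2·29 = 75
17(ω_sun−ω_arm) = −75(ω_ring−ω_arm),  ω_sun = 0, ω_ring = 1
17(0−ω_arm) = −75(1−ω_arm)  ⇒  92·ω_arm = 75  ⇒  ω_arm = 75/92
ω_out/ω_in = 75/92

75/92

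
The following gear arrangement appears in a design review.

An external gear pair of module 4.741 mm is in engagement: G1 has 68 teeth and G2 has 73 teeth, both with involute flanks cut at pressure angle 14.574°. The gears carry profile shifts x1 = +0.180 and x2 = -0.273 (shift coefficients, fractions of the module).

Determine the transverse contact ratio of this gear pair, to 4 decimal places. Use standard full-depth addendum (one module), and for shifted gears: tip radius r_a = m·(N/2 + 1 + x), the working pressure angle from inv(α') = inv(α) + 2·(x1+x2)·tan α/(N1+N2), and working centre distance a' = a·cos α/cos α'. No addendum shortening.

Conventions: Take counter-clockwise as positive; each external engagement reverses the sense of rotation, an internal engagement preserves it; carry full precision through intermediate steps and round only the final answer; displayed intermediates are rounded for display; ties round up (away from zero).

class = single-mesh tooth geometry [involute pair 68T × 73T, m = 4.741]
base radii: r_b1 = 156.007334, r_b2 = 167.478462
tip radii: r_a1 = 166.788380, r_a2 = 176.493207
inv(α') = inv(14.574°) + 2·(+0.180-0.273)·tan α/(68+73) = 0.00528871  ⇒  α' = 14.27703°
a' = a·cos α / cos α' = 334.2405·cos 14.574°/cos 14.27703° = 333.795163
action lengths: √(r_a1²−r_b1²) = 58.992164, √(r_a2²−r_b2²) = 55.684980
base pitch p_b = π·m·cos α = 14.415044
CR = (58.992164 + 55.684980 − 333.795163·sin 14.27703°)/14.415044 = 2.244861
contact ratio ≈ 2.2449

2.2449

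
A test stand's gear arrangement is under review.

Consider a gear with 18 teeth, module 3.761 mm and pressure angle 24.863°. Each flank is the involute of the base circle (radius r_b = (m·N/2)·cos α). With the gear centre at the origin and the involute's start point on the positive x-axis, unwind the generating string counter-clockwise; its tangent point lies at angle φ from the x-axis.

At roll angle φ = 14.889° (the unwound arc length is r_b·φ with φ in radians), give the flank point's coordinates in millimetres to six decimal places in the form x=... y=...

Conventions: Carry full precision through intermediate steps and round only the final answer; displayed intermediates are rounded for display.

x=31.731245 y=0.178433

topology: single-mesh involute geometry — m = 3.761, N = 18
pitch radius r_p = m·N/2 = 3.761·18/2 = 33.849000
base radius r_b = r_p·cos α = 33.849000·cos 24.863° = 30.711730
roll angle φ = 14.889° = 0.25986207 rad
x = r_b·(cos φ + φ·sin φ) = 31.731245
y = r_b·(sin φ − φ·cos φ) = 0.178433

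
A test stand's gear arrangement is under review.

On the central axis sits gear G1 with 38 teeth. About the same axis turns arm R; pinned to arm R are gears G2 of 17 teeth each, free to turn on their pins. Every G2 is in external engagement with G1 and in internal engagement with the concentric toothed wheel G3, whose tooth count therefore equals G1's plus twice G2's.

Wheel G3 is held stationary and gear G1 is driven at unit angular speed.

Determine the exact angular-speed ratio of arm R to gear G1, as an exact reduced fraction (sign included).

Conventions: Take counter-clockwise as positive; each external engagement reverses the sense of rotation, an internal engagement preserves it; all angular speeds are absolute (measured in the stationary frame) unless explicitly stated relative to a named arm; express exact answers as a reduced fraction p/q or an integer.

19/55

class = planetary set [G3 = 38+2·17 = 72; Willis about the carrier]
ring teeth: 38 + 2·17 = 72
38(ω_sun−ω_arm) = −72(ω_ring−ω_arm),  ω_ring = 0, ω_sun = 1
38(1−ω_arm) = −72(0−ω_arm)  ⇒  110·ω_arm = 38  ⇒  ω_arm = 19/55
ω_out/ω_in = 19/55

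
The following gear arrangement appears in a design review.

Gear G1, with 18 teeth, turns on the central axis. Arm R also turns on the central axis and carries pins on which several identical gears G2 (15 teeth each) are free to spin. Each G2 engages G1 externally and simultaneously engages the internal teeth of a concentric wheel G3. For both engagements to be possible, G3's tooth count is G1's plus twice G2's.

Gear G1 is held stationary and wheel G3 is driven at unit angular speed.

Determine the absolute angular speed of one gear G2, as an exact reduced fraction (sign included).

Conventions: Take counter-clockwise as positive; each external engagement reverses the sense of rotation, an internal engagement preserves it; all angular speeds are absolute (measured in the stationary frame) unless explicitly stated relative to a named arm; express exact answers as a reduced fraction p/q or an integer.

8/5

topology: planetary set — G1 18T / G2 15T / G3 48T, arm = carrier (Willis)
ring teeth: 18 + 2·15 = 48
18(ω_sun−ω_arm) = −48(ω_ring−ω_arm),  ω_sun = 0, ω_ring = 1
18(0−ω_arm) = −48(1−ω_arm)  ⇒  66·ω_arm = 48  ⇒  ω_arm = 8/11
sun–planet mesh: 18·(0−8/11) = −15·(ω_p−ω_arm)  ⇒  ω_p−ω_arm = 48/55
ω_p = 8/11 + 48/55 = 8/5
exact speed ratio = 8/5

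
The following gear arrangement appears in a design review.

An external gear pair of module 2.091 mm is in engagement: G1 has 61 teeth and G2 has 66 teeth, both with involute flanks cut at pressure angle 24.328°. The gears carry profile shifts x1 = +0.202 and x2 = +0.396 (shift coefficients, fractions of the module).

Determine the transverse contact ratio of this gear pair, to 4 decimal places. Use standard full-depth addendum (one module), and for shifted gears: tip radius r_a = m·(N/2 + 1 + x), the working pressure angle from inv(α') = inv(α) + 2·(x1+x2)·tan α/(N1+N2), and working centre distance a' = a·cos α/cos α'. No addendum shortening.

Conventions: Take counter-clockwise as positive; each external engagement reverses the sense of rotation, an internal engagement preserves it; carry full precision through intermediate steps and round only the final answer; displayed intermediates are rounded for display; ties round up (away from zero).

1.5383

class = single-mesh tooth geometry [involute pair 61T × 66T, m = 2.091]
base radii: r_b1 = 58.112367, r_b2 = 62.875676
tip radii: r_a1 = 66.288882, r_a2 = 71.922036
inv(α') = inv(24.328°) + 2·(+0.202+0.396)·tan α/(61+66) = 0.03175969  ⇒  α' = 25.46042°
a' = a·cos α / cos α' = 132.7785·cos 24.328°/cos 25.46042° = 134.001985
action lengths: √(r_a1²−r_b1²) = 31.893082, √(r_a2²−r_b2²) = 34.920318
base pitch p_b = π·m·cos α = 5.985750
CR = (31.893082 + 34.920318 − 134.001985·sin 25.46042°)/5.985750 = 1.538257
contact ratio ≈ 1.5383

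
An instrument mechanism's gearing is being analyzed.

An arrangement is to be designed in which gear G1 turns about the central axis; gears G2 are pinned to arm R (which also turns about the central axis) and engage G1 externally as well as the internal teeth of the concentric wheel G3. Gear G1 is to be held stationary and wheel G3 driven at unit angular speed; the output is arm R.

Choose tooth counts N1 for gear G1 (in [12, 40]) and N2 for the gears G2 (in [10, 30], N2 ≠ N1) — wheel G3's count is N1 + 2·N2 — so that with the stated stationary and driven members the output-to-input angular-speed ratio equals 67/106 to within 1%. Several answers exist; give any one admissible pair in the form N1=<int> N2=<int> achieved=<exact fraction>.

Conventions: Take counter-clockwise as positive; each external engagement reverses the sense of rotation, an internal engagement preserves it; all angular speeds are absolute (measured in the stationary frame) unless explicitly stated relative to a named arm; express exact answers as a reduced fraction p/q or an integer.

design class (target 67/106): planetary set
Willis with ω_sun = 0: ω_arm/ω_ring = N3/(N1+N3); set equal to 67/106  ⇒  N3/N1 = (67/106)/(1 − 67/106) = 67/39
N3 = N1 + 2·N2  ⇒  N2/N1 = (N3/N1 − 1)/2 = (67/39 − 1)/2 = 14/39
smallest multiple with N1 ≥ 12 and N2 ≥ 10: k = 1  ⇒  N1 = 1·39 = 39, N2 = 1·14 = 14 (N1 ≤ 40, N2 ≤ 30, N2 ≠ N1 ✓), N3 = 39 + 2·14 = 67
check: N3/(N1+N3) with N1 = 39, N3 = 67 gives 67/106; |achieved − target| = 0 ≤ 67/10600 ✓

N1=39 N2=14 achieved=67/106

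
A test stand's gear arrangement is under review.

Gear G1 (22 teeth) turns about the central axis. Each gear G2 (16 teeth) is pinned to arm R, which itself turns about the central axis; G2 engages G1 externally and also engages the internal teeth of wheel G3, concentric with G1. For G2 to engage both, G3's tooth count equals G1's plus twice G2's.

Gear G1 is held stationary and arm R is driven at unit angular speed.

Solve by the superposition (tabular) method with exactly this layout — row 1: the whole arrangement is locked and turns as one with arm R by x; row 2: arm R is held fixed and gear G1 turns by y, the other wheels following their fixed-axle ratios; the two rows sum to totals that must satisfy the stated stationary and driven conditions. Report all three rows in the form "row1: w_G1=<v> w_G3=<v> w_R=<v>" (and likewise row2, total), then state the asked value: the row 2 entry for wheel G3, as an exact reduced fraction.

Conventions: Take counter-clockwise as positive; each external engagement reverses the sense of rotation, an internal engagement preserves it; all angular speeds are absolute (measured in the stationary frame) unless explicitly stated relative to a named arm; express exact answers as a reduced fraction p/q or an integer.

topology: planetary set — G1 22T / G2 16T / G3 54T, arm = carrier (Willis)
row 1: whole set turns with the arm by x
row 2 (arm held, sun turns y): ω_ring = −(22/54)·y, ω_arm = 0
boundary: total ω_sun = x + y = 0 and total ω_arm = x = 1  ⇒  y = -1, x = 1
row 2 ring = −(22/54)·(-1) = 11/27
totals (row 1 + row 2): sun 1 + (-1) = 0, ring 1 + 11/27 = 38/27, arm 1 + 0 = 1
asked cell (row2, ring) = 11/27

row1: w_G1=1 w_G3=1 w_R=1
row2: w_G1=-1 w_G3=11/27 w_R=0
total: w_G1=0 w_G3=38/27 w_R=1
asked value: 11/27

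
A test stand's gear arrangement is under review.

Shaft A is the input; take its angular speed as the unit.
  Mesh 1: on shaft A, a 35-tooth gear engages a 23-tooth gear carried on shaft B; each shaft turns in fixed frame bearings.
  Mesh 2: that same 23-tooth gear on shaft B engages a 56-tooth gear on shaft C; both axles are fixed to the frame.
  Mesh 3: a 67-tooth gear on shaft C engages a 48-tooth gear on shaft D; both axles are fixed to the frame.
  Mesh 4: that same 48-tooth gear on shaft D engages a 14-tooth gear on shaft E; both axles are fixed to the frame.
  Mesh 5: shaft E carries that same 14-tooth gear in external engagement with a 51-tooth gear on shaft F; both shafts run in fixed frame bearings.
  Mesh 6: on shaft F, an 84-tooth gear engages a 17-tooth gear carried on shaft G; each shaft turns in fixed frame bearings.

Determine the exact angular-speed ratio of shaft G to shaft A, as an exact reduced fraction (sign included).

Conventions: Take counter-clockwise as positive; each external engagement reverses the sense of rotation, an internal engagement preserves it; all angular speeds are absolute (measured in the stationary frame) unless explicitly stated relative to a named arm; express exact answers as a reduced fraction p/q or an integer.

class = fixed-axis compound train [6 meshes; 6 ratios multiply, 6 sense flips]
mesh 1 [35T→23T]: running ratio 35/23, sense −
mesh 2 [23T→56T]: running ratio 5/8, sense +
mesh 3 [67T→48T]: running ratio 335/384, sense −
mesh 4 [48T→14T]: running ratio 335/112, sense +
mesh 5 [14T→51T]: running ratio 335/408, sense −
mesh 6 [84T→17T]: running ratio 2345/578, sense +
ω_out/ω_in = 2345/578

2345/578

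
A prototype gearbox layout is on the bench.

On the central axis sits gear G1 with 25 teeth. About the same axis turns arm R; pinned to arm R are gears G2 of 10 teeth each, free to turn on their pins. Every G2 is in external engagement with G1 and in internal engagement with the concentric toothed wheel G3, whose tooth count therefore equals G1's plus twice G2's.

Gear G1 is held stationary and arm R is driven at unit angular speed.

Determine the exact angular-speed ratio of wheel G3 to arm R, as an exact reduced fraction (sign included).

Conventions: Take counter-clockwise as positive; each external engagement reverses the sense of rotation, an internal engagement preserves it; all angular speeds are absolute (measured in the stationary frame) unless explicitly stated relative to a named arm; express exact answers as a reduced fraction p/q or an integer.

class = planetary set [G3 = 25+2·10 = 45; Willis about the carrier]
ring teeth: 25 + 2·10 = 45
25(ω_sun−ω_arm) = −45(ω_ring−ω_arm),  ω_sun = 0, ω_arm = 1
ω_ring = 1 − (25/45)(0−1) = 14/9
ω_out/ω_in = 14/9

14/9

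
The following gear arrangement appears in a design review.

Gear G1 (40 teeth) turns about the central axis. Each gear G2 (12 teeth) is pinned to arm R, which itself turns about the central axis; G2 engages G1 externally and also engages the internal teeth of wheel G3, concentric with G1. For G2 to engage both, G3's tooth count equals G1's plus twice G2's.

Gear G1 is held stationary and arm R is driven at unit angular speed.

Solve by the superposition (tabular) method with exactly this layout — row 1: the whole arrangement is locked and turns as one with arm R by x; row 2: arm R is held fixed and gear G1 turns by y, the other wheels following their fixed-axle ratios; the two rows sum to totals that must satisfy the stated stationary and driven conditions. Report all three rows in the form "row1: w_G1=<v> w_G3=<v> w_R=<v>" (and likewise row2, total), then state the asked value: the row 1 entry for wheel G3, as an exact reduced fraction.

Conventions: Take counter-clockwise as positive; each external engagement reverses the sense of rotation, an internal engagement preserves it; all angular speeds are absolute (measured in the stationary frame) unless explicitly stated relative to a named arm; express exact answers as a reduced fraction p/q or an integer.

planetary set (40T centre, 12T on arm, 64T internal) — Willis relation
row 1: whole set turns with the arm by x
row 2: sun turns y, ring = −(40/64)·y, arm 0
boundary: total ω_sun = x + y = 0 and total ω_arm = x = 1  ⇒  y = -1, x = 1
row 2 ring = −(40/64)·(-1) = 5/8
totals (row 1 + row 2): sun 1 + (-1) = 0, ring 1 + 5/8 = 13/8, arm 1 + 0 = 1
asked cell (row1, ring) = 1

row1: w_G1=1 w_G3=1 w_R=1
row2: w_G1=-1 w_G3=5/8 w_R=0
total: w_G1=0 w_G3=13/8 w_R=1
asked value: 1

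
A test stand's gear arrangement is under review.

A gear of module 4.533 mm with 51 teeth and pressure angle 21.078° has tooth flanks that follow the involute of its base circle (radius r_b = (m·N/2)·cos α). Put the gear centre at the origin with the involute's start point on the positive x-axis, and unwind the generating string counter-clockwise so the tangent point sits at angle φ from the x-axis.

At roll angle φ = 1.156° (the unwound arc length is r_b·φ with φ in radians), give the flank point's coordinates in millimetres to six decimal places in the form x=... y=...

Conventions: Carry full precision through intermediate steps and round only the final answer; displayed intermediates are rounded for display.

x=107.879419 y=0.000295

class = single-mesh tooth geometry [base-circle involute, m = 4.533, 51T]
pitch radius r_p = m·N/2 = 4.533·51/2 = 115.591500
base radius r_b = r_p·cos α = 115.591500·cos 21.078° = 107.857469
roll angle φ = 1.156° = 0.02017601 rad
x = r_b·(cos φ + φ·sin φ) = 107.879419
y = r_b·(sin φ − φ·cos φ) = 0.000295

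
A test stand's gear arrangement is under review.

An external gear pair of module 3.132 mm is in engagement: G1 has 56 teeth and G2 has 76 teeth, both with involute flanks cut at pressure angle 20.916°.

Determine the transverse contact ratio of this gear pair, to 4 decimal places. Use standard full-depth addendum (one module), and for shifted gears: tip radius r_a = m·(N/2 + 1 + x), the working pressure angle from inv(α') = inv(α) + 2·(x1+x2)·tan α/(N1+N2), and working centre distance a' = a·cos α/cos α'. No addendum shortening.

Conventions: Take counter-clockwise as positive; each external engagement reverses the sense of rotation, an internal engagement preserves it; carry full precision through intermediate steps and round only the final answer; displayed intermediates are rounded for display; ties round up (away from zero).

1.7452

topology: single-mesh involute geometry — m = 3.132, 56T/76T pair
base radii: r_b1 = 81.917256, r_b2 = 111.173419
tip radii: r_a1 = 90.828000, r_a2 = 122.148000
no profile shift: α' = α, a' = a
action lengths: √(r_a1²−r_b1²) = 39.233770, √(r_a2²−r_b2²) = 50.602419
base pitch p_b = π·m·cos α = 9.191095
CR = (39.233770 + 50.602419 − 206.712000·sin 20.91600°)/9.191095 = 1.745194
contact ratio ≈ 1.7452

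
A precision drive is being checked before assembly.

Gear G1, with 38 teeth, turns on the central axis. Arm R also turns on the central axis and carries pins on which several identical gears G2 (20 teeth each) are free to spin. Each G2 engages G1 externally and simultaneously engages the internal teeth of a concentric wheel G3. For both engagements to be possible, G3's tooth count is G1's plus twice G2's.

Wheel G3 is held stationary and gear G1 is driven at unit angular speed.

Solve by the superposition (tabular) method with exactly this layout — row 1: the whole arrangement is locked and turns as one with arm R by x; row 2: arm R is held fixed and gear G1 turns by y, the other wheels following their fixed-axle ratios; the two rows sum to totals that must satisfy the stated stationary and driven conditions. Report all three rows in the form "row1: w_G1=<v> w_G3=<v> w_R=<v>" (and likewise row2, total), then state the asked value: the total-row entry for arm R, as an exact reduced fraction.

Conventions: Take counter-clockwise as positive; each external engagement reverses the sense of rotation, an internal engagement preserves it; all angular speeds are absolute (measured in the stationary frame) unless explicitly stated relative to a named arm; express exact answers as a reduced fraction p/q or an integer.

recognized (axles ride arm R): planetary set, 38/20/78 teeth
superposition row 1 [locked train]: every member turns x
row 2 — arm fixed, fixed-axis ratios: sun y, ring −(38/78)·y, arm 0
boundary: total ω_ring = x − (38/78)·y = 0 and total ω_sun = x + y = 1  ⇒  y = 39/58, x = 19/58
row 2 ring = −(38/78)·39/58 = -19/58
totals (row 1 + row 2): sun 19/58 + 39/58 = 1, ring 19/58 + (-19/58) = 0, arm 19/58 + 0 = 19/58
asked cell (total, arm) = 19/58

row1: w_G1=19/58 w_G3=19/58 w_R=19/58
row2: w_G1=39/58 w_G3=-19/58 w_R=0
total: w_G1=1 w_G3=0 w_R=19/58
asked value: 19/58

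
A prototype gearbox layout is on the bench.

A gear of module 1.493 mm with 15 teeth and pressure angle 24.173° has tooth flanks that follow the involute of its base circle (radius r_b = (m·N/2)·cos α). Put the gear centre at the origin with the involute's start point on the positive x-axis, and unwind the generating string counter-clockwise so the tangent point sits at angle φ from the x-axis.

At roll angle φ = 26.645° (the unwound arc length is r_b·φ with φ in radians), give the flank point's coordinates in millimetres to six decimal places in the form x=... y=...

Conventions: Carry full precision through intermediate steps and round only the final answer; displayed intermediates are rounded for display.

x=11.261258 y=0.335121

topology: single-mesh involute geometry — m = 1.493, N = 15
pitch radius r_p = m·N/2 = 1.493·15/2 = 11.197500
base radius r_b = r_p·cos α = 11.197500·cos 24.173° = 10.215627
roll angle φ = 26.645° = 0.46504298 rad
x = r_b·(cos φ + φ·sin φ) = 11.261258
y = r_b·(sin φ − φ·cos φ) = 0.335121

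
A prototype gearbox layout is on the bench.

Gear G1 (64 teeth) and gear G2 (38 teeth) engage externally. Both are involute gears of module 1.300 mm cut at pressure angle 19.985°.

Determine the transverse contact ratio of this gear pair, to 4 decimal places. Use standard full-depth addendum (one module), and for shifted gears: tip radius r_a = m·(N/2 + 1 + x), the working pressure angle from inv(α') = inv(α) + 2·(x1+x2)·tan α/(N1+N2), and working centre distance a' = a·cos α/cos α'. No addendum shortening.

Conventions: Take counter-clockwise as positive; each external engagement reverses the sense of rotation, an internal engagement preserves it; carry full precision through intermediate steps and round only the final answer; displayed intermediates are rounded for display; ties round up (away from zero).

1.7498

class = single-mesh tooth geometry [involute pair 64T × 38T, m = 1.300]
base radii: r_b1 = 39.094937, r_b2 = 23.212619
tip radii: r_a1 = 42.900000, r_a2 = 26.000000
no profile shift: α' = α, a' = a
action lengths: √(r_a1²−r_b1²) = 17.663407, √(r_a2²−r_b2²) = 11.712145
base pitch p_b = π·m·cos α = 3.838136
CR = (17.663407 + 11.712145 − 66.300000·sin 19.98500°)/3.838136 = 1.749789
contact ratio ≈ 1.7498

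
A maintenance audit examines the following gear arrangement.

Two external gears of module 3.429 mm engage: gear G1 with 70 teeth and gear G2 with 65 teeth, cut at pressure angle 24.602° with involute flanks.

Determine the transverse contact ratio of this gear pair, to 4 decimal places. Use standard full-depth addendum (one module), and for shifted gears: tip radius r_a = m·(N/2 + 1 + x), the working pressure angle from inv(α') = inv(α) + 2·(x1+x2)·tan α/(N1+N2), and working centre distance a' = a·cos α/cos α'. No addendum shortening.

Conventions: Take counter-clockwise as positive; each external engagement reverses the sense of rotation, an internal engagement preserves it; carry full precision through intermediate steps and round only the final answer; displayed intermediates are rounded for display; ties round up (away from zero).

1.5798

topology: single-mesh involute geometry — m = 3.429, 70T/65T pair
base radii: r_b1 = 109.120228, r_b2 = 101.325926
tip radii: r_a1 = 123.444000, r_a2 = 114.871500
no profile shift: α' = α, a' = a
action lengths: √(r_a1²−r_b1²) = 57.716523, √(r_a2²−r_b2²) = 54.115786
base pitch p_b = π·m·cos α = 9.794609
CR = (57.716523 + 54.115786 − 231.457500·sin 24.60200°)/9.794609 = 1.579813
contact ratio ≈ 1.5798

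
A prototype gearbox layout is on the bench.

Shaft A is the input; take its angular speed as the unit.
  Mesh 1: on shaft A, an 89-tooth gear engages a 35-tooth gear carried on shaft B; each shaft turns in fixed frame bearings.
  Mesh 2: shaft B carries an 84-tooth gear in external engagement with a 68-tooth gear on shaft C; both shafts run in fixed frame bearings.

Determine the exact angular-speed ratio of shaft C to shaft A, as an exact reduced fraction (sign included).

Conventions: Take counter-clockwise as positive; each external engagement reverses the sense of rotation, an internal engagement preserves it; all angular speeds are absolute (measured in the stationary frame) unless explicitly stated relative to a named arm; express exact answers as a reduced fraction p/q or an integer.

267/85

class = fixed-axis compound train [2 meshes; 2 ratios multiply, 2 sense flips]
mesh 1 [89T→35T]: running ratio 89/35, sense −
mesh 2 [84T→68T]: running ratio 267/85, sense +
ω_out/ω_in = 267/85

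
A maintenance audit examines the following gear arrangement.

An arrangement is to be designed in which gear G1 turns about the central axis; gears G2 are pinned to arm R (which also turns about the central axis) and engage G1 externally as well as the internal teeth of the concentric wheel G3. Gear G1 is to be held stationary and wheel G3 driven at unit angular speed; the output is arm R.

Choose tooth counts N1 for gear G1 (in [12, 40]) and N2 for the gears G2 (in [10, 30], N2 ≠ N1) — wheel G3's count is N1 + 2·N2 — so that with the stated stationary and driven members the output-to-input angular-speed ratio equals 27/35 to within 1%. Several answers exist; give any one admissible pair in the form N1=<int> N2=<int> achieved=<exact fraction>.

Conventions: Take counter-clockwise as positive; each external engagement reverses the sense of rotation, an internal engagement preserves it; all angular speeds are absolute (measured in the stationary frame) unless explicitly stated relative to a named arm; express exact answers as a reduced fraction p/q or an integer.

design class (target 27/35): planetary set
Willis with ω_sun = 0: ω_arm/ω_ring = N3/(N1+N3); set equal to 27/35  ⇒  N3/N1 = (27/35)/(1 − 27/35) = 27/8
N3 = N1 + 2·N2  ⇒  N2/N1 = (N3/N1 − 1)/2 = (27/8 − 1)/2 = 19/16
smallest multiple with N1 ≥ 12 and N2 ≥ 10: k = 1  ⇒  N1 = 1·16 = 16, N2 = 1·19 = 19 (N1 ≤ 40, N2 ≤ 30, N2 ≠ N1 ✓), N3 = 16 + 2·19 = 54
check: N3/(N1+N3) with N1 = 16, N3 = 54 gives 27/35; |achieved − target| = 0 ≤ 27/3500 ✓

N1=16 N2=19 achieved=27/35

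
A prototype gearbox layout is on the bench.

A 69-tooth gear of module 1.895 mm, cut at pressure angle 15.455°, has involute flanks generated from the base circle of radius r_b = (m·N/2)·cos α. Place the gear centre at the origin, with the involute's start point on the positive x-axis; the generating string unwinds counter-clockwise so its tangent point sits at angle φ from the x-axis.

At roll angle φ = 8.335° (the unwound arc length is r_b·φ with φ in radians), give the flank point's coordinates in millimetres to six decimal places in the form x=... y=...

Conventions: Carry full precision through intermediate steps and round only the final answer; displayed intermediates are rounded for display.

recognized (one wheel, involute flank): single-mesh tooth geometry, m = 1.895, N = 69
pitch radius r_p = m·N/2 = 1.895·69/2 = 65.377500
base radius r_b = r_p·cos α = 65.377500·cos 15.455° = 63.013453
roll angle φ = 8.335° = 0.14547319 rad
x = r_b·(cos φ + φ·sin φ) = 63.676689
y = r_b·(sin φ − φ·cos φ) = 0.064527

x=63.676689 y=0.064527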